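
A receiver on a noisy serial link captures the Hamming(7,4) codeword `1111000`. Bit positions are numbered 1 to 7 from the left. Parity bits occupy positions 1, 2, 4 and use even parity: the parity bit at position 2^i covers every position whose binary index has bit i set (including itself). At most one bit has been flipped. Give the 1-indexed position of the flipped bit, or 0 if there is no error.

4

s1: b1⊕b3⊕b5⊕b7 = 1⊕1⊕0⊕0 = 0
s2: b2⊕b3⊕b6⊕b7 = 1⊕1⊕0⊕0 = 0
s4: b4⊕b5⊕b6⊕b7 = 1⊕0⊕0⊕0 = 1
Syndrome (s4...s1) = 100 → position 4.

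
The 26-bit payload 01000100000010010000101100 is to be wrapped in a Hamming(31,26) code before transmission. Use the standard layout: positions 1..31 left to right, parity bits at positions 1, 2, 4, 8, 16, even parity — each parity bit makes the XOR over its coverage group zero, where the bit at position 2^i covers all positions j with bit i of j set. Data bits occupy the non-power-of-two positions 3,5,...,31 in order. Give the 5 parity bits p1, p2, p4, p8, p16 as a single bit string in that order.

11001

Place data bits at non-power-of-two positions: b3=0, b5=1, b6=0, b7=0, b9=0, b10=1, b11=0, b12=0, b13=0, b14=0, b15=0, b17=0, b18=1, b19=0, b20=0, b21=1, b22=0, b23=0, b24=0, b25=0, b26=1, b27=0, b28=1, b29=1, b30=0, b31=0.
p1 = XOR of data positions {3,5,7,9,11,13,15,17,19,21,23,25,27,29,31} = 0⊕1⊕0⊕0⊕0⊕0⊕0⊕0⊕0⊕1⊕0⊕0⊕0⊕1⊕0 = 1
p2 = XOR of data positions {3,6,7,10,11,14,15,18,19,22,23,26,27,30,31} = 0⊕0⊕0⊕1⊕0⊕0⊕0⊕1⊕0⊕0⊕0⊕1⊕0⊕0⊕0 = 1
p4 = XOR of data positions {5,6,7,12,13,14,15,20,21,22,23,28,29,30,31} = 1⊕0⊕0⊕0⊕0⊕0⊕0⊕0⊕1⊕0⊕0⊕1⊕1⊕0⊕0 = 0
p8 = XOR of data positions {9,10,11,12,13,14,15,24,25,26,27,28,29,30,31} = 0⊕1⊕0⊕0⊕0⊕0⊕0⊕0⊕0⊕1⊕0⊕1⊕1⊕0⊕0 = 0
p16 = XOR of data positions {17,18,19,20,21,22,23,24,25,26,27,28,29,30,31} = 0⊕1⊕0⊕0⊕1⊕0⊕0⊕0⊕0⊕1⊕0⊕1⊕1⊕0⊕0 = 1
Parity bits p1,p2,p4,p8,p16 = 11001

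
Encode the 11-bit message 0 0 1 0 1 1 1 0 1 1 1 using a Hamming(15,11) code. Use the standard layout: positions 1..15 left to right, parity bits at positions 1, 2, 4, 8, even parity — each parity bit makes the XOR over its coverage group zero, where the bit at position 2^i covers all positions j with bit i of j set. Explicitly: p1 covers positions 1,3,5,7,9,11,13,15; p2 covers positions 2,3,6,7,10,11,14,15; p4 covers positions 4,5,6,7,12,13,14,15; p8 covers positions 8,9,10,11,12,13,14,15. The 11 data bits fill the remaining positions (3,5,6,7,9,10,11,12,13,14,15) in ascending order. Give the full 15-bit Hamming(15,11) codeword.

Place data bits at non-power-of-two positions: b3=0, b5=0, b6=1, b7=0, b9=1, b10=1, b11=1, b12=0, b13=1, b14=1, b15=1.
p1 = XOR of data positions {3,5,7,9,11,13,15} = 0⊕0⊕0⊕1⊕1⊕1⊕1 = 0
p2 = XOR of data positions {3,6,7,10,11,14,15} = 0⊕1⊕0⊕1⊕1⊕1⊕1 = 1
p4 = XOR of data positions {5,6,7,12,13,14,15} = 0⊕1⊕0⊕0⊕1⊕1⊕1 = 0
p8 = XOR of data positions {9,10,11,12,13,14,15} = 1⊕1⊕1⊕0⊕1⊕1⊕1 = 0
Codeword b1..b15 = 010001001110111

010001001110111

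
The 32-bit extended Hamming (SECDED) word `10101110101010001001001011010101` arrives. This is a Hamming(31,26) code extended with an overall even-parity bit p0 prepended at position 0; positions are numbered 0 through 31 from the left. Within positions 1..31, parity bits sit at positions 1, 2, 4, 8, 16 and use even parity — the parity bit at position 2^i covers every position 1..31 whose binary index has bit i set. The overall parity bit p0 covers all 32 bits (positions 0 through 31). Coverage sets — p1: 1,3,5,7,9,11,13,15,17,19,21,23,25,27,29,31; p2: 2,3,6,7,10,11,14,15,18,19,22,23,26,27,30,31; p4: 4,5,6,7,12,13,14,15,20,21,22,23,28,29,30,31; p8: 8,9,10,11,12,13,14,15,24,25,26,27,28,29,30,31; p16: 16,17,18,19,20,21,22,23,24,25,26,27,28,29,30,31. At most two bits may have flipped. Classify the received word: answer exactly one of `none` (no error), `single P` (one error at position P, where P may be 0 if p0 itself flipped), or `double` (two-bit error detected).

s1: b1⊕b3⊕b5⊕b7⊕b9⊕b11⊕b13⊕b15⊕b17⊕b19⊕b21⊕b23⊕b25⊕b27⊕b29⊕b31 = 0⊕0⊕1⊕0⊕0⊕0⊕0⊕0⊕0⊕1⊕0⊕0⊕1⊕1⊕1⊕1 = 0
s2: b2⊕b3⊕b6⊕b7⊕b10⊕b11⊕b14⊕b15⊕b18⊕b19⊕b22⊕b23⊕b26⊕b27⊕b30⊕b31 = 1⊕0⊕1⊕0⊕1⊕0⊕0⊕0⊕0⊕1⊕1⊕0⊕0⊕1⊕0⊕1 = 1
s4: b4⊕b5⊕b6⊕b7⊕b12⊕b13⊕b14⊕b15⊕b20⊕b21⊕b22⊕b23⊕b28⊕b29⊕b30⊕b31 = 1⊕1⊕1⊕0⊕1⊕0⊕0⊕0⊕0⊕0⊕1⊕0⊕0⊕1⊕0⊕1 = 1
s8: b8⊕b9⊕b10⊕b11⊕b12⊕b13⊕b14⊕b15⊕b24⊕b25⊕b26⊕b27⊕b28⊕b29⊕b30⊕b31 = 1⊕0⊕1⊕0⊕1⊕0⊕0⊕0⊕1⊕1⊕0⊕1⊕0⊕1⊕0⊕1 = 0
s16: b16⊕b17⊕b18⊕b19⊕b20⊕b21⊕b22⊕b23⊕b24⊕b25⊕b26⊕b27⊕b28⊕b29⊕b30⊕b31 = 1⊕0⊕0⊕1⊕0⊕0⊕1⊕0⊕1⊕1⊕0⊕1⊕0⊕1⊕0⊕1 = 0
Syndrome (s16...s1) = 00110 → position 6.
Overall parity (XOR of all 32 bits, including p0): 1⊕0⊕1⊕0⊕1⊕1⊕1⊕0⊕1⊕0⊕1⊕0⊕1⊕0⊕0⊕0⊕1⊕0⊕0⊕1⊕0⊕0⊕1⊕0⊕1⊕1⊕0⊕1⊕0⊕1⊕0⊕1 = 0
Overall=0, syndrome position=6 → double-bit error detected (uncorrectable).

double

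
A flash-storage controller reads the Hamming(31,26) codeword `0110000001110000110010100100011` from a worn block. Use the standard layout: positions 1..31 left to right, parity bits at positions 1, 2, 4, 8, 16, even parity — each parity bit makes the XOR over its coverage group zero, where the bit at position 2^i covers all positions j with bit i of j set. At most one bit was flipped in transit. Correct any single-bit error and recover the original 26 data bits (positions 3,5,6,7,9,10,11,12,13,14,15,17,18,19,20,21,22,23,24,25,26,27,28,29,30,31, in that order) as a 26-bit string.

s1: b1⊕b3⊕b5⊕b7⊕b9⊕b11⊕b13⊕b15⊕b17⊕b19⊕b21⊕b23⊕b25⊕b27⊕b29⊕b31 = 0⊕1⊕0⊕0⊕0⊕1⊕0⊕0⊕1⊕0⊕1⊕1⊕0⊕0⊕0⊕1 = 0
s2: b2⊕b3⊕b6⊕b7⊕b10⊕b11⊕b14⊕b15⊕b18⊕b19⊕b22⊕b23⊕b26⊕b27⊕b30⊕b31 = 1⊕1⊕0⊕0⊕1⊕1⊕0⊕0⊕1⊕0⊕0⊕1⊕1⊕0⊕1⊕1 = 1
s4: b4⊕b5⊕b6⊕b7⊕b12⊕b13⊕b14⊕b15⊕b20⊕b21⊕b22⊕b23⊕b28⊕b29⊕b30⊕b31 = 0⊕0⊕0⊕0⊕1⊕0⊕0⊕0⊕0⊕1⊕0⊕1⊕0⊕0⊕1⊕1 = 1
s8: b8⊕b9⊕b10⊕b11⊕b12⊕b13⊕b14⊕b15⊕b24⊕b25⊕b26⊕b27⊕b28⊕b29⊕b30⊕b31 = 0⊕0⊕1⊕1⊕1⊕0⊕0⊕0⊕0⊕0⊕1⊕0⊕0⊕0⊕1⊕1 = 0
s16: b16⊕b17⊕b18⊕b19⊕b20⊕b21⊕b22⊕b23⊕b24⊕b25⊕b26⊕b27⊕b28⊕b29⊕b30⊕b31 = 0⊕1⊕1⊕0⊕0⊕1⊕0⊕1⊕0⊕0⊕1⊕0⊕0⊕0⊕1⊕1 = 1
Syndrome (s16...s1) = 10110 → position 22.
Flip bit 22: corrected codeword = 0110000001110000110011100100011
Data bits at positions 3,5,6,7,9,10,11,12,13,14,15,17,18,19,20,21,22,23,24,25,26,27,28,29,30,31: 10000111000110011100100011

10000111000110011100100011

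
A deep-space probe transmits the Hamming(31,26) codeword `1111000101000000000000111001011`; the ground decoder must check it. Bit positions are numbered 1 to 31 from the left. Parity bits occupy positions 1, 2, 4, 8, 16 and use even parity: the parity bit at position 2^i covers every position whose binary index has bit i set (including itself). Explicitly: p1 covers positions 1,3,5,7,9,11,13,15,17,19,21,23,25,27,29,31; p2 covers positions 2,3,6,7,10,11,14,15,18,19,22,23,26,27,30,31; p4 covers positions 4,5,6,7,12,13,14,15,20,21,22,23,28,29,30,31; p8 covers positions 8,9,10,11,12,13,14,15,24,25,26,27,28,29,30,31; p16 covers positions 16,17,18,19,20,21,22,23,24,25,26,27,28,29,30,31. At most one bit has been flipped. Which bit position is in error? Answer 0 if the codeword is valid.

s1: b1⊕b3⊕b5⊕b7⊕b9⊕b11⊕b13⊕b15⊕b17⊕b19⊕b21⊕b23⊕b25⊕b27⊕b29⊕b31 = 1⊕1⊕0⊕0⊕0⊕0⊕0⊕0⊕0⊕0⊕0⊕1⊕1⊕0⊕0⊕1 = 1
s2: b2⊕b3⊕b6⊕b7⊕b10⊕b11⊕b14⊕b15⊕b18⊕b19⊕b22⊕b23⊕b26⊕b27⊕b30⊕b31 = 1⊕1⊕0⊕0⊕1⊕0⊕0⊕0⊕0⊕0⊕0⊕1⊕0⊕0⊕1⊕1 = 0
s4: b4⊕b5⊕b6⊕b7⊕b12⊕b13⊕b14⊕b15⊕b20⊕b21⊕b22⊕b23⊕b28⊕b29⊕b30⊕b31 = 1⊕0⊕0⊕0⊕0⊕0⊕0⊕0⊕0⊕0⊕0⊕1⊕1⊕0⊕1⊕1 = 1
s8: b8⊕b9⊕b10⊕b11⊕b12⊕b13⊕b14⊕b15⊕b24⊕b25⊕b26⊕b27⊕b28⊕b29⊕b30⊕b31 = 1⊕0⊕1⊕0⊕0⊕0⊕0⊕0⊕1⊕1⊕0⊕0⊕1⊕0⊕1⊕1 = 1
s16: b16⊕b17⊕b18⊕b19⊕b20⊕b21⊕b22⊕b23⊕b24⊕b25⊕b26⊕b27⊕b28⊕b29⊕b30⊕b31 = 0⊕0⊕0⊕0⊕0⊕0⊕0⊕1⊕1⊕1⊕0⊕0⊕1⊕0⊕1⊕1 = 0
Syndrome (s16...s1) = 01101 → position 13.

13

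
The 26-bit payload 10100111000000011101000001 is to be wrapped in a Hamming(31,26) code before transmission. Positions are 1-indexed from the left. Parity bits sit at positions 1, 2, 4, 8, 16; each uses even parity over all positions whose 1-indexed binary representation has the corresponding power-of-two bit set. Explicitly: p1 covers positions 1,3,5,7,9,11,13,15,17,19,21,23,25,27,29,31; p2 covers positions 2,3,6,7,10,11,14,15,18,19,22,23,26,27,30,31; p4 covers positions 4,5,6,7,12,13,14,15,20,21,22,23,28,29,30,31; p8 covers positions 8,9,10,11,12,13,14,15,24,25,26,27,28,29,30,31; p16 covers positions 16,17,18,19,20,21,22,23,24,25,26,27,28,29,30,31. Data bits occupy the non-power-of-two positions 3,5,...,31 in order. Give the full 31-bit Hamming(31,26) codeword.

Place data bits at non-power-of-two positions: b3=1, b5=0, b6=1, b7=0, b9=0, b10=1, b11=1, b12=1, b13=0, b14=0, b15=0, b17=0, b18=0, b19=0, b20=0, b21=1, b22=1, b23=1, b24=0, b25=1, b26=0, b27=0, b28=0, b29=0, b30=0, b31=1.
p1 = XOR of data positions {3,5,7,9,11,13,15,17,19,21,23,25,27,29,31} = 1⊕0⊕0⊕0⊕1⊕0⊕0⊕0⊕0⊕1⊕1⊕1⊕0⊕0⊕1 = 0
p2 = XOR of data positions {3,6,7,10,11,14,15,18,19,22,23,26,27,30,31} = 1⊕1⊕0⊕1⊕1⊕0⊕0⊕0⊕0⊕1⊕1⊕0⊕0⊕0⊕1 = 1
p4 = XOR of data positions {5,6,7,12,13,14,15,20,21,22,23,28,29,30,31} = 0⊕1⊕0⊕1⊕0⊕0⊕0⊕0⊕1⊕1⊕1⊕0⊕0⊕0⊕1 = 0
p8 = XOR of data positions {9,10,11,12,13,14,15,24,25,26,27,28,29,30,31} = 0⊕1⊕1⊕1⊕0⊕0⊕0⊕0⊕1⊕0⊕0⊕0⊕0⊕0⊕1 = 1
p16 = XOR of data positions {17,18,19,20,21,22,23,24,25,26,27,28,29,30,31} = 0⊕0⊕0⊕0⊕1⊕1⊕1⊕0⊕1⊕0⊕0⊕0⊕0⊕0⊕1 = 1
Codeword b1..b31 = 0110010101110001000011101000001

0110010101110001000011101000001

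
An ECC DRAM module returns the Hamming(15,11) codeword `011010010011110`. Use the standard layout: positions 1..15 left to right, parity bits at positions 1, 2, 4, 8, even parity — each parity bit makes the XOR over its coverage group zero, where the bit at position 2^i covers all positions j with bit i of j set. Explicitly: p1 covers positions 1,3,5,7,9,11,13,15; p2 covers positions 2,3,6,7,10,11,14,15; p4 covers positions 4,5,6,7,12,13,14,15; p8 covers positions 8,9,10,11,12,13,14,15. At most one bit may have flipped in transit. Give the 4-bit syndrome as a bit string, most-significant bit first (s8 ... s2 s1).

s1: b1⊕b3⊕b5⊕b7⊕b9⊕b11⊕b13⊕b15 = 0⊕1⊕1⊕0⊕0⊕1⊕1⊕0 = 0
s2: b2⊕b3⊕b6⊕b7⊕b10⊕b11⊕b14⊕b15 = 1⊕1⊕0⊕0⊕0⊕1⊕1⊕0 = 0
s4: b4⊕b5⊕b6⊕b7⊕b12⊕b13⊕b14⊕b15 = 0⊕1⊕0⊕0⊕1⊕1⊕1⊕0 = 0
s8: b8⊕b9⊕b10⊕b11⊕b12⊕b13⊕b14⊕b15 = 1⊕0⊕0⊕1⊕1⊕1⊕1⊕0 = 1
Syndrome (s8...s1) = 1000 → position 8.

1000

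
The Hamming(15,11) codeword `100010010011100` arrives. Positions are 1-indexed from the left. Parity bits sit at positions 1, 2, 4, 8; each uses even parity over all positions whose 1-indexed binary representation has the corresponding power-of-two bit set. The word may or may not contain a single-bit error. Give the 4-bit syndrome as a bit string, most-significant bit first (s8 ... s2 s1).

0110

s1: b1⊕b3⊕b5⊕b7⊕b9⊕b11⊕b13⊕b15 = 1⊕0⊕1⊕0⊕0⊕1⊕1⊕0 = 0
s2: b2⊕b3⊕b6⊕b7⊕b10⊕b11⊕b14⊕b15 = 0⊕0⊕0⊕0⊕0⊕1⊕0⊕0 = 1
s4: b4⊕b5⊕b6⊕b7⊕b12⊕b13⊕b14⊕b15 = 0⊕1⊕0⊕0⊕1⊕1⊕0⊕0 = 1
s8: b8⊕b9⊕b10⊕b11⊕b12⊕b13⊕b14⊕b15 = 1⊕0⊕0⊕1⊕1⊕1⊕0⊕0 = 0
Syndrome (s8...s1) = 0110 → position 6.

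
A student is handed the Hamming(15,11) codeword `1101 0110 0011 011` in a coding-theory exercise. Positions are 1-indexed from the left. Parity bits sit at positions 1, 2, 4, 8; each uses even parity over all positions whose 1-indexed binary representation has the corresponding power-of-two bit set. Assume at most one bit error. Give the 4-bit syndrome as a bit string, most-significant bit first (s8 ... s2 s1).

s1: b1⊕b3⊕b5⊕b7⊕b9⊕b11⊕b13⊕b15 = 1⊕0⊕0⊕1⊕0⊕1⊕0⊕1 = 0
s2: b2⊕b3⊕b6⊕b7⊕b10⊕b11⊕b14⊕b15 = 1⊕0⊕1⊕1⊕0⊕1⊕1⊕1 = 0
s4: b4⊕b5⊕b6⊕b7⊕b12⊕b13⊕b14⊕b15 = 1⊕0⊕1⊕1⊕1⊕0⊕1⊕1 = 0
s8: b8⊕b9⊕b10⊕b11⊕b12⊕b13⊕b14⊕b15 = 0⊕0⊕0⊕1⊕1⊕0⊕1⊕1 = 0
Syndrome (s8...s1) = 0000 → position 0 (no error).

0000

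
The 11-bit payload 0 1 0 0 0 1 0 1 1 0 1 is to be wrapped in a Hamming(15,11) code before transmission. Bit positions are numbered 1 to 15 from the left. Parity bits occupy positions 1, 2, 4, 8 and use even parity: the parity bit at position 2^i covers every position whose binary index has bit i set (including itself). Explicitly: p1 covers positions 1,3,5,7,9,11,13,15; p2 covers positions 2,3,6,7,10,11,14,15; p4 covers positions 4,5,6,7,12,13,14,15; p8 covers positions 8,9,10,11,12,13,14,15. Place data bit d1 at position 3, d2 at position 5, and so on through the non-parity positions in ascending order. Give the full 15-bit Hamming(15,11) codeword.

Place data bits at non-power-of-two positions: b3=0, b5=1, b6=0, b7=0, b9=0, b10=1, b11=0, b12=1, b13=1, b14=0, b15=1.
p1 = XOR of data positions {3,5,7,9,11,13,15} = 0⊕1⊕0⊕0⊕0⊕1⊕1 = 1
p2 = XOR of data positions {3,6,7,10,11,14,15} = 0⊕0⊕0⊕1⊕0⊕0⊕1 = 0
p4 = XOR of data positions {5,6,7,12,13,14,15} = 1⊕0⊕0⊕1⊕1⊕0⊕1 = 0
p8 = XOR of data positions {9,10,11,12,13,14,15} = 0⊕1⊕0⊕1⊕1⊕0⊕1 = 0
Codeword b1..b15 = 100010000101101

100010000101101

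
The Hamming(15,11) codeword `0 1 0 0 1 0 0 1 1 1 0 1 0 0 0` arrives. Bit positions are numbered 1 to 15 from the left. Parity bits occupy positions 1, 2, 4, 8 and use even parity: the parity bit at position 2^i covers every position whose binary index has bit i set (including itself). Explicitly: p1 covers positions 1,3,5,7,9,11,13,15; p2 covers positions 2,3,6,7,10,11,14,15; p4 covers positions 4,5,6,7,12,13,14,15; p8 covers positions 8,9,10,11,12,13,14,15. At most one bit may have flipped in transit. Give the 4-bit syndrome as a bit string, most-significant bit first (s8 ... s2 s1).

s1: b1⊕b3⊕b5⊕b7⊕b9⊕b11⊕b13⊕b15 = 0⊕0⊕1⊕0⊕1⊕0⊕0⊕0 = 0
s2: b2⊕b3⊕b6⊕b7⊕b10⊕b11⊕b14⊕b15 = 1⊕0⊕0⊕0⊕1⊕0⊕0⊕0 = 0
s4: b4⊕b5⊕b6⊕b7⊕b12⊕b13⊕b14⊕b15 = 0⊕1⊕0⊕0⊕1⊕0⊕0⊕0 = 0
s8: b8⊕b9⊕b10⊕b11⊕b12⊕b13⊕b14⊕b15 = 1⊕1⊕1⊕0⊕1⊕0⊕0⊕0 = 0
Syndrome (s8...s1) = 0000 → position 0 (no error).

0000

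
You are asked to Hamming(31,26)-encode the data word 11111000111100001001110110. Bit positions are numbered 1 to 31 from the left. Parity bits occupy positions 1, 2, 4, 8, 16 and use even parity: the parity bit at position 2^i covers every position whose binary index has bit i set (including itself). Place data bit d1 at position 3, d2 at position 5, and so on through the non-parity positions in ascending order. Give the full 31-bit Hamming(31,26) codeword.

Place data bits at non-power-of-two positions: b3=1, b5=1, b6=1, b7=1, b9=1, b10=0, b11=0, b12=0, b13=1, b14=1, b15=1, b17=1, b18=0, b19=0, b20=0, b21=0, b22=1, b23=0, b24=0, b25=1, b26=1, b27=1, b28=0, b29=1, b30=1, b31=0.
p1 = XOR of data positions {3,5,7,9,11,13,15,17,19,21,23,25,27,29,31} = 1⊕1⊕1⊕1⊕0⊕1⊕1⊕1⊕0⊕0⊕0⊕1⊕1⊕1⊕0 = 0
p2 = XOR of data positions {3,6,7,10,11,14,15,18,19,22,23,26,27,30,31} = 1⊕1⊕1⊕0⊕0⊕1⊕1⊕0⊕0⊕1⊕0⊕1⊕1⊕1⊕0 = 1
p4 = XOR of data positions {5,6,7,12,13,14,15,20,21,22,23,28,29,30,31} = 1⊕1⊕1⊕0⊕1⊕1⊕1⊕0⊕0⊕1⊕0⊕0⊕1⊕1⊕0 = 1
p8 = XOR of data positions {9,10,11,12,13,14,15,24,25,26,27,28,29,30,31} = 1⊕0⊕0⊕0⊕1⊕1⊕1⊕0⊕1⊕1⊕1⊕0⊕1⊕1⊕0 = 1
p16 = XOR of data positions {17,18,19,20,21,22,23,24,25,26,27,28,29,30,31} = 1⊕0⊕0⊕0⊕0⊕1⊕0⊕0⊕1⊕1⊕1⊕0⊕1⊕1⊕0 = 1
Codeword b1..b31 = 0111111110001111100001001110110

0111111110001111100001001110110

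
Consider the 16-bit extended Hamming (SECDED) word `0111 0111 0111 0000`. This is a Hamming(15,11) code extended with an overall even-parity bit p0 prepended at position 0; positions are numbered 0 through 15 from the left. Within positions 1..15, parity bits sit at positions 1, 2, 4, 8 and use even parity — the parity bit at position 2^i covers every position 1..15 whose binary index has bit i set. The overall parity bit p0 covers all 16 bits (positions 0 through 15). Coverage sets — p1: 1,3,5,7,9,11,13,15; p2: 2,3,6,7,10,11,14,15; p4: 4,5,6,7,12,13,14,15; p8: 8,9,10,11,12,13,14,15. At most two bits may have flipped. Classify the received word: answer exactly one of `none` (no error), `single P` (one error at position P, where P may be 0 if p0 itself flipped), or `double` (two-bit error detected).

s1: b1⊕b3⊕b5⊕b7⊕b9⊕b11⊕b13⊕b15 = 1⊕1⊕1⊕1⊕1⊕1⊕0⊕0 = 0
s2: b2⊕b3⊕b6⊕b7⊕b10⊕b11⊕b14⊕b15 = 1⊕1⊕1⊕1⊕1⊕1⊕0⊕0 = 0
s4: b4⊕b5⊕b6⊕b7⊕b12⊕b13⊕b14⊕b15 = 0⊕1⊕1⊕1⊕0⊕0⊕0⊕0 = 1
s8: b8⊕b9⊕b10⊕b11⊕b12⊕b13⊕b14⊕b15 = 0⊕1⊕1⊕1⊕0⊕0⊕0⊕0 = 1
Syndrome (s8...s1) = 1100 → position 12.
Overall parity (XOR of all 16 bits, including p0): 0⊕1⊕1⊕1⊕0⊕1⊕1⊕1⊕0⊕1⊕1⊕1⊕0⊕0⊕0⊕0 = 1
Overall=1, syndrome position=12 → single-bit error at position 12.

single 12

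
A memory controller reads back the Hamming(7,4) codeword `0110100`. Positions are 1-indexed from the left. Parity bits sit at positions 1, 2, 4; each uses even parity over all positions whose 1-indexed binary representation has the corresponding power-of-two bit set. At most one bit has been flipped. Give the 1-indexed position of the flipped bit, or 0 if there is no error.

s1: b1⊕b3⊕b5⊕b7 = 0⊕1⊕1⊕0 = 0
s2: b2⊕b3⊕b6⊕b7 = 1⊕1⊕0⊕0 = 0
s4: b4⊕b5⊕b6⊕b7 = 0⊕1⊕0⊕0 = 1
Syndrome (s4...s1) = 100 → position 4.

4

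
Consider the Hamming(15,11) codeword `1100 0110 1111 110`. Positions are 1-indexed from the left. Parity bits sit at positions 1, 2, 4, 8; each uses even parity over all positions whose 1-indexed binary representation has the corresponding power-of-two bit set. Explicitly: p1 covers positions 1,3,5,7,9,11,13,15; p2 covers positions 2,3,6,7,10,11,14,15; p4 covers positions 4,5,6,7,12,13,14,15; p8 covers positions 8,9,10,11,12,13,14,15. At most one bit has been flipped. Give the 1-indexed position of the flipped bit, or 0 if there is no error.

s1: b1⊕b3⊕b5⊕b7⊕b9⊕b11⊕b13⊕b15 = 1⊕0⊕0⊕1⊕1⊕1⊕1⊕0 = 1
s2: b2⊕b3⊕b6⊕b7⊕b10⊕b11⊕b14⊕b15 = 1⊕0⊕1⊕1⊕1⊕1⊕1⊕0 = 0
s4: b4⊕b5⊕b6⊕b7⊕b12⊕b13⊕b14⊕b15 = 0⊕0⊕1⊕1⊕1⊕1⊕1⊕0 = 1
s8: b8⊕b9⊕b10⊕b11⊕b12⊕b13⊕b14⊕b15 = 0⊕1⊕1⊕1⊕1⊕1⊕1⊕0 = 0
Syndrome (s8...s1) = 0101 → position 5.

5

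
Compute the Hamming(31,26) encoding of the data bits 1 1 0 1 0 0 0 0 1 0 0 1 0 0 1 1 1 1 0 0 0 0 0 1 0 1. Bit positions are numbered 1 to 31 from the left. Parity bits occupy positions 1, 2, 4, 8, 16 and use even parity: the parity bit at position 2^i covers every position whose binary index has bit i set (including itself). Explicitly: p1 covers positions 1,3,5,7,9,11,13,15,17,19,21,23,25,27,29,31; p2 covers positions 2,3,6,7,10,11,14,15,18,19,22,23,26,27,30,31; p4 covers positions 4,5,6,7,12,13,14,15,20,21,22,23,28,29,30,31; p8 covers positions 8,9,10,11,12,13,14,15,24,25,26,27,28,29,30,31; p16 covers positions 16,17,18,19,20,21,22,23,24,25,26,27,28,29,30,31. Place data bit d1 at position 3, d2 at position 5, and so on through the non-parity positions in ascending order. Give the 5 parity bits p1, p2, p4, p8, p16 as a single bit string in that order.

11111

Place data bits at non-power-of-two positions: b3=1, b5=1, b6=0, b7=1, b9=0, b10=0, b11=0, b12=0, b13=1, b14=0, b15=0, b17=1, b18=0, b19=0, b20=1, b21=1, b22=1, b23=1, b24=0, b25=0, b26=0, b27=0, b28=0, b29=1, b30=0, b31=1.
p1 = XOR of data positions {3,5,7,9,11,13,15,17,19,21,23,25,27,29,31} = 1⊕1⊕1⊕0⊕0⊕1⊕0⊕1⊕0⊕1⊕1⊕0⊕0⊕1⊕1 = 1
p2 = XOR of data positions {3,6,7,10,11,14,15,18,19,22,23,26,27,30,31} = 1⊕0⊕1⊕0⊕0⊕0⊕0⊕0⊕0⊕1⊕1⊕0⊕0⊕0⊕1 = 1
p4 = XOR of data positions {5,6,7,12,13,14,15,20,21,22,23,28,29,30,31} = 1⊕0⊕1⊕0⊕1⊕0⊕0⊕1⊕1⊕1⊕1⊕0⊕1⊕0⊕1 = 1
p8 = XOR of data positions {9,10,11,12,13,14,15,24,25,26,27,28,29,30,31} = 0⊕0⊕0⊕0⊕1⊕0⊕0⊕0⊕0⊕0⊕0⊕0⊕1⊕0⊕1 = 1
p16 = XOR of data positions {17,18,19,20,21,22,23,24,25,26,27,28,29,30,31} = 1⊕0⊕0⊕1⊕1⊕1⊕1⊕0⊕0⊕0⊕0⊕0⊕1⊕0⊕1 = 1
Parity bits p1,p2,p4,p8,p16 = 11111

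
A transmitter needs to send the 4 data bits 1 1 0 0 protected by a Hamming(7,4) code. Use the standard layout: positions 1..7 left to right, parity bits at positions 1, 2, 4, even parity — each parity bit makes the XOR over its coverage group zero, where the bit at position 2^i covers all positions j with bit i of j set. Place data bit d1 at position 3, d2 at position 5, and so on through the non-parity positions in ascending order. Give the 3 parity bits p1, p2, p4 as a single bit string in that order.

011

Place data bits at non-power-of-two positions: b3=1, b5=1, b6=0, b7=0.
p1 = XOR of data positions {3,5,7} = 1⊕1⊕0 = 0
p2 = XOR of data positions {3,6,7} = 1⊕0⊕0 = 1
p4 = XOR of data positions {5,6,7} = 1⊕0⊕0 = 1
Parity bits p1,p2,p4 = 011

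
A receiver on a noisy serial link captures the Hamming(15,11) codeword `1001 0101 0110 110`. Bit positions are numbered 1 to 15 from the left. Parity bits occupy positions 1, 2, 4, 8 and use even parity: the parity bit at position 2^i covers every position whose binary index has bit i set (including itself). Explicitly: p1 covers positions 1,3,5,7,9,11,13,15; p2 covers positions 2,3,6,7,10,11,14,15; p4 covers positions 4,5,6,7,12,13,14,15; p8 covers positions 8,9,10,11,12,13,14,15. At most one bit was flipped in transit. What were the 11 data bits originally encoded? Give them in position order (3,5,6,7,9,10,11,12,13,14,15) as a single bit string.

00101110110

s1: b1⊕b3⊕b5⊕b7⊕b9⊕b11⊕b13⊕b15 = 1⊕0⊕0⊕0⊕0⊕1⊕1⊕0 = 1
s2: b2⊕b3⊕b6⊕b7⊕b10⊕b11⊕b14⊕b15 = 0⊕0⊕1⊕0⊕1⊕1⊕1⊕0 = 0
s4: b4⊕b5⊕b6⊕b7⊕b12⊕b13⊕b14⊕b15 = 1⊕0⊕1⊕0⊕0⊕1⊕1⊕0 = 0
s8: b8⊕b9⊕b10⊕b11⊕b12⊕b13⊕b14⊕b15 = 1⊕0⊕1⊕1⊕0⊕1⊕1⊕0 = 1
Syndrome (s8...s1) = 1001 → position 9.
Flip bit 9: corrected codeword = 100101011110110
Data bits at positions 3,5,6,7,9,10,11,12,13,14,15: 00101110110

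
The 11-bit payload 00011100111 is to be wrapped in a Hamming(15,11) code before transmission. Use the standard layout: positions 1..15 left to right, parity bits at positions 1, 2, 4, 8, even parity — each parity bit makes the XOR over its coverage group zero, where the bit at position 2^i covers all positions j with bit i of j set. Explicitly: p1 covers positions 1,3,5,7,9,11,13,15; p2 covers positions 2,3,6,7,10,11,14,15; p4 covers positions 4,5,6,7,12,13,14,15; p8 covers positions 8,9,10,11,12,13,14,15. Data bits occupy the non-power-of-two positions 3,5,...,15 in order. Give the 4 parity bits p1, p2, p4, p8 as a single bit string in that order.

0001

Place data bits at non-power-of-two positions: b3=0, b5=0, b6=0, b7=1, b9=1, b10=1, b11=0, b12=0, b13=1, b14=1, b15=1.
p1 = XOR of data positions {3,5,7,9,11,13,15} = 0⊕0⊕1⊕1⊕0⊕1⊕1 = 0
p2 = XOR of data positions {3,6,7,10,11,14,15} = 0⊕0⊕1⊕1⊕0⊕1⊕1 = 0
p4 = XOR of data positions {5,6,7,12,13,14,15} = 0⊕0⊕1⊕0⊕1⊕1⊕1 = 0
p8 = XOR of data positions {9,10,11,12,13,14,15} = 1⊕1⊕0⊕0⊕1⊕1⊕1 = 1
Parity bits p1,p2,p4,p8 = 0001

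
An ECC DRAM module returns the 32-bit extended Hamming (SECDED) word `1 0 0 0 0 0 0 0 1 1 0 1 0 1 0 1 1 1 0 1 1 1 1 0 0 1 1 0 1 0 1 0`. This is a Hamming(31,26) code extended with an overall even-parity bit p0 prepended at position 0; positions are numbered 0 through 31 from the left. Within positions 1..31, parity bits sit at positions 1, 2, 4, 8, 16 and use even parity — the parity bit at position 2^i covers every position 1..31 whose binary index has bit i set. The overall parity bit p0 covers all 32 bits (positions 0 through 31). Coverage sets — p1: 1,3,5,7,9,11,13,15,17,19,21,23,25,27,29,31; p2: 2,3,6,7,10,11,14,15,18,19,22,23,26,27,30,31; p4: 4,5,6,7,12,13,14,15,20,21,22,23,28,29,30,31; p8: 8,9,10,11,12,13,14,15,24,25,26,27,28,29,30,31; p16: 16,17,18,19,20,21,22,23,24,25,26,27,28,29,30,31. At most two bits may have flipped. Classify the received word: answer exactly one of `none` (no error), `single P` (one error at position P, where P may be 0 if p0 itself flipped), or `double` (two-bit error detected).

s1: b1⊕b3⊕b5⊕b7⊕b9⊕b11⊕b13⊕b15⊕b17⊕b19⊕b21⊕b23⊕b25⊕b27⊕b29⊕b31 = 0⊕0⊕0⊕0⊕1⊕1⊕1⊕1⊕1⊕1⊕1⊕0⊕1⊕0⊕0⊕0 = 0
s2: b2⊕b3⊕b6⊕b7⊕b10⊕b11⊕b14⊕b15⊕b18⊕b19⊕b22⊕b23⊕b26⊕b27⊕b30⊕b31 = 0⊕0⊕0⊕0⊕0⊕1⊕0⊕1⊕0⊕1⊕1⊕0⊕1⊕0⊕1⊕0 = 0
s4: b4⊕b5⊕b6⊕b7⊕b12⊕b13⊕b14⊕b15⊕b20⊕b21⊕b22⊕b23⊕b28⊕b29⊕b30⊕b31 = 0⊕0⊕0⊕0⊕0⊕1⊕0⊕1⊕1⊕1⊕1⊕0⊕1⊕0⊕1⊕0 = 1
s8: b8⊕b9⊕b10⊕b11⊕b12⊕b13⊕b14⊕b15⊕b24⊕b25⊕b26⊕b27⊕b28⊕b29⊕b30⊕b31 = 1⊕1⊕0⊕1⊕0⊕1⊕0⊕1⊕0⊕1⊕1⊕0⊕1⊕0⊕1⊕0 = 1
s16: b16⊕b17⊕b18⊕b19⊕b20⊕b21⊕b22⊕b23⊕b24⊕b25⊕b26⊕b27⊕b28⊕b29⊕b30⊕b31 = 1⊕1⊕0⊕1⊕1⊕1⊕1⊕0⊕0⊕1⊕1⊕0⊕1⊕0⊕1⊕0 = 0
Syndrome (s16...s1) = 01100 → position 12.
Overall parity (XOR of all 32 bits, including p0): 1⊕0⊕0⊕0⊕0⊕0⊕0⊕0⊕1⊕1⊕0⊕1⊕0⊕1⊕0⊕1⊕1⊕1⊕0⊕1⊕1⊕1⊕1⊕0⊕0⊕1⊕1⊕0⊕1⊕0⊕1⊕0 = 0
Overall=0, syndrome position=12 → double-bit error detected (uncorrectable).

double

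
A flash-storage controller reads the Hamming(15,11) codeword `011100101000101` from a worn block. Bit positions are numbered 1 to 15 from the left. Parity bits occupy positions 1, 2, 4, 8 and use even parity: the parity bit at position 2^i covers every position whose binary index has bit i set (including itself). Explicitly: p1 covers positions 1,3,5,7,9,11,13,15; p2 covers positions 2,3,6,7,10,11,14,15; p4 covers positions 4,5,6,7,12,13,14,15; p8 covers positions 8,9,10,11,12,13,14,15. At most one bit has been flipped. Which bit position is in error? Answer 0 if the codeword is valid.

9

s1: b1⊕b3⊕b5⊕b7⊕b9⊕b11⊕b13⊕b15 = 0⊕1⊕0⊕1⊕1⊕0⊕1⊕1 = 1
s2: b2⊕b3⊕b6⊕b7⊕b10⊕b11⊕b14⊕b15 = 1⊕1⊕0⊕1⊕0⊕0⊕0⊕1 = 0
s4: b4⊕b5⊕b6⊕b7⊕b12⊕b13⊕b14⊕b15 = 1⊕0⊕0⊕1⊕0⊕1⊕0⊕1 = 0
s8: b8⊕b9⊕b10⊕b11⊕b12⊕b13⊕b14⊕b15 = 0⊕1⊕0⊕0⊕0⊕1⊕0⊕1 = 1
Syndrome (s8...s1) = 1001 → position 9.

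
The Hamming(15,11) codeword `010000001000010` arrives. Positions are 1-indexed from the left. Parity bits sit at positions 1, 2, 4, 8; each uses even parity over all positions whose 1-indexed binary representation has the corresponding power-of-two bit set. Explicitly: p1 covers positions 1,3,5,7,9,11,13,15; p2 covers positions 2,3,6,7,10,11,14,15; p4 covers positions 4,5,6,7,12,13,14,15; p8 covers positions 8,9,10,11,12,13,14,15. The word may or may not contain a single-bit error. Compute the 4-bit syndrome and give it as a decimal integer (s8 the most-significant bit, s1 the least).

s1: b1⊕b3⊕b5⊕b7⊕b9⊕b11⊕b13⊕b15 = 0⊕0⊕0⊕0⊕1⊕0⊕0⊕0 = 1
s2: b2⊕b3⊕b6⊕b7⊕b10⊕b11⊕b14⊕b15 = 1⊕0⊕0⊕0⊕0⊕0⊕1⊕0 = 0
s4: b4⊕b5⊕b6⊕b7⊕b12⊕b13⊕b14⊕b15 = 0⊕0⊕0⊕0⊕0⊕0⊕1⊕0 = 1
s8: b8⊕b9⊕b10⊕b11⊕b12⊕b13⊕b14⊕b15 = 0⊕1⊕0⊕0⊕0⊕0⊕1⊕0 = 0
Syndrome (s8...s1) = 0101 → position 5.

5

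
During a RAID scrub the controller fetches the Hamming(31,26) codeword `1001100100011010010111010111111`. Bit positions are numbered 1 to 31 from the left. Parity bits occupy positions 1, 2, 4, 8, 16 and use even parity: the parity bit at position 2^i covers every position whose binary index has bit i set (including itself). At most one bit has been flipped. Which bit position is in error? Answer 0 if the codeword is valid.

s1: b1⊕b3⊕b5⊕b7⊕b9⊕b11⊕b13⊕b15⊕b17⊕b19⊕b21⊕b23⊕b25⊕b27⊕b29⊕b31 = 1⊕0⊕1⊕0⊕0⊕0⊕1⊕1⊕0⊕0⊕1⊕0⊕0⊕1⊕1⊕1 = 0
s2: b2⊕b3⊕b6⊕b7⊕b10⊕b11⊕b14⊕b15⊕b18⊕b19⊕b22⊕b23⊕b26⊕b27⊕b30⊕b31 = 0⊕0⊕0⊕0⊕0⊕0⊕0⊕1⊕1⊕0⊕1⊕0⊕1⊕1⊕1⊕1 = 1
s4: b4⊕b5⊕b6⊕b7⊕b12⊕b13⊕b14⊕b15⊕b20⊕b21⊕b22⊕b23⊕b28⊕b29⊕b30⊕b31 = 1⊕1⊕0⊕0⊕1⊕1⊕0⊕1⊕1⊕1⊕1⊕0⊕1⊕1⊕1⊕1 = 0
s8: b8⊕b9⊕b10⊕b11⊕b12⊕b13⊕b14⊕b15⊕b24⊕b25⊕b26⊕b27⊕b28⊕b29⊕b30⊕b31 = 1⊕0⊕0⊕0⊕1⊕1⊕0⊕1⊕1⊕0⊕1⊕1⊕1⊕1⊕1⊕1 = 1
s16: b16⊕b17⊕b18⊕b19⊕b20⊕b21⊕b22⊕b23⊕b24⊕b25⊕b26⊕b27⊕b28⊕b29⊕b30⊕b31 = 0⊕0⊕1⊕0⊕1⊕1⊕1⊕0⊕1⊕0⊕1⊕1⊕1⊕1⊕1⊕1 = 1
Syndrome (s16...s1) = 11010 → position 26.

26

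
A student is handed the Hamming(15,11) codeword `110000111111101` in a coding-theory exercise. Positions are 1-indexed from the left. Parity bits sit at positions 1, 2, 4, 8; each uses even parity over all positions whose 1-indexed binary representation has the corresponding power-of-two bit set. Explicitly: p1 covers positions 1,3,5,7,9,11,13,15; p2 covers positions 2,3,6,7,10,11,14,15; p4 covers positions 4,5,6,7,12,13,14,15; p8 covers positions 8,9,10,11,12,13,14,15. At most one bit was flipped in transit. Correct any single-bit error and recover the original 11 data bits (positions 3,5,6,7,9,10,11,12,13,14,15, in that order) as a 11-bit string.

s1: b1⊕b3⊕b5⊕b7⊕b9⊕b11⊕b13⊕b15 = 1⊕0⊕0⊕1⊕1⊕1⊕1⊕1 = 0
s2: b2⊕b3⊕b6⊕b7⊕b10⊕b11⊕b14⊕b15 = 1⊕0⊕0⊕1⊕1⊕1⊕0⊕1 = 1
s4: b4⊕b5⊕b6⊕b7⊕b12⊕b13⊕b14⊕b15 = 0⊕0⊕0⊕1⊕1⊕1⊕0⊕1 = 0
s8: b8⊕b9⊕b10⊕b11⊕b12⊕b13⊕b14⊕b15 = 1⊕1⊕1⊕1⊕1⊕1⊕0⊕1 = 1
Syndrome (s8...s1) = 1010 → position 10.
Flip bit 10: corrected codeword = 110000111011101
Data bits at positions 3,5,6,7,9,10,11,12,13,14,15: 00011011101

00011011101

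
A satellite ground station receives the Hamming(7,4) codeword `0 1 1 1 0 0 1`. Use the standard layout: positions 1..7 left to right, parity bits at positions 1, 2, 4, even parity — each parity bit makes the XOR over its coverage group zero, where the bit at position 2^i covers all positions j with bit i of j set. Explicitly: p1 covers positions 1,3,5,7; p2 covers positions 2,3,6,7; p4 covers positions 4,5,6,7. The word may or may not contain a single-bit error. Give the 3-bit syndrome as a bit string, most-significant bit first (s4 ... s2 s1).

010

s1: b1⊕b3⊕b5⊕b7 = 0⊕1⊕0⊕1 = 0
s2: b2⊕b3⊕b6⊕b7 = 1⊕1⊕0⊕1 = 1
s4: b4⊕b5⊕b6⊕b7 = 1⊕0⊕0⊕1 = 0
Syndrome (s4...s1) = 010 → position 2.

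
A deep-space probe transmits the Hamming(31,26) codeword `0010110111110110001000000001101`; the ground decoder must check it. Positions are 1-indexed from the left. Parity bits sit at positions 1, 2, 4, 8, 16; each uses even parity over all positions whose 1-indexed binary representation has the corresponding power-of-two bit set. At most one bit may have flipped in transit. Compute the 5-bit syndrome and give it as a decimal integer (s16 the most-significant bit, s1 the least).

s1: b1⊕b3⊕b5⊕b7⊕b9⊕b11⊕b13⊕b15⊕b17⊕b19⊕b21⊕b23⊕b25⊕b27⊕b29⊕b31 = 0⊕1⊕1⊕0⊕1⊕1⊕0⊕1⊕0⊕1⊕0⊕0⊕0⊕0⊕1⊕1 = 0
s2: b2⊕b3⊕b6⊕b7⊕b10⊕b11⊕b14⊕b15⊕b18⊕b19⊕b22⊕b23⊕b26⊕b27⊕b30⊕b31 = 0⊕1⊕1⊕0⊕1⊕1⊕1⊕1⊕0⊕1⊕0⊕0⊕0⊕0⊕0⊕1 = 0
s4: b4⊕b5⊕b6⊕b7⊕b12⊕b13⊕b14⊕b15⊕b20⊕b21⊕b22⊕b23⊕b28⊕b29⊕b30⊕b31 = 0⊕1⊕1⊕0⊕1⊕0⊕1⊕1⊕0⊕0⊕0⊕0⊕1⊕1⊕0⊕1 = 0
s8: b8⊕b9⊕b10⊕b11⊕b12⊕b13⊕b14⊕b15⊕b24⊕b25⊕b26⊕b27⊕b28⊕b29⊕b30⊕b31 = 1⊕1⊕1⊕1⊕1⊕0⊕1⊕1⊕0⊕0⊕0⊕0⊕1⊕1⊕0⊕1 = 0
s16: b16⊕b17⊕b18⊕b19⊕b20⊕b21⊕b22⊕b23⊕b24⊕b25⊕b26⊕b27⊕b28⊕b29⊕b30⊕b31 = 0⊕0⊕0⊕1⊕0⊕0⊕0⊕0⊕0⊕0⊕0⊕0⊕1⊕1⊕0⊕1 = 0
Syndrome (s16...s1) = 00000 → position 0 (no error).

0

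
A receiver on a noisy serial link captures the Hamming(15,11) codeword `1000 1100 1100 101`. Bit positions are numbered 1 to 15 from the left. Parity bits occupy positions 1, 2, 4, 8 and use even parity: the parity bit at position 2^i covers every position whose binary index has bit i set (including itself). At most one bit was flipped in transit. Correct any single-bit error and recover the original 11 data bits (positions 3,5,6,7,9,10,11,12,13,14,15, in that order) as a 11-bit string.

11101100101

s1: b1⊕b3⊕b5⊕b7⊕b9⊕b11⊕b13⊕b15 = 1⊕0⊕1⊕0⊕1⊕0⊕1⊕1 = 1
s2: b2⊕b3⊕b6⊕b7⊕b10⊕b11⊕b14⊕b15 = 0⊕0⊕1⊕0⊕1⊕0⊕0⊕1 = 1
s4: b4⊕b5⊕b6⊕b7⊕b12⊕b13⊕b14⊕b15 = 0⊕1⊕1⊕0⊕0⊕1⊕0⊕1 = 0
s8: b8⊕b9⊕b10⊕b11⊕b12⊕b13⊕b14⊕b15 = 0⊕1⊕1⊕0⊕0⊕1⊕0⊕1 = 0
Syndrome (s8...s1) = 0011 → position 3.
Flip bit 3: corrected codeword = 101011001100101
Data bits at positions 3,5,6,7,9,10,11,12,13,14,15: 11101100101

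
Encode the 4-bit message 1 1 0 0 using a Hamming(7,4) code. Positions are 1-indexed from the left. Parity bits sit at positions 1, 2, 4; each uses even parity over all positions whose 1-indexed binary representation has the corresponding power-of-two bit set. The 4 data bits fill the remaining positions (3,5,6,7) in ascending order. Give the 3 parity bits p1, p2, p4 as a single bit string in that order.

011

Place data bits at non-power-of-two positions: b3=1, b5=1, b6=0, b7=0.
p1 = XOR of data positions {3,5,7} = 1⊕1⊕0 = 0
p2 = XOR of data positions {3,6,7} = 1⊕0⊕0 = 1
p4 = XOR of data positions {5,6,7} = 1⊕0⊕0 = 1
Parity bits p1,p2,p4 = 011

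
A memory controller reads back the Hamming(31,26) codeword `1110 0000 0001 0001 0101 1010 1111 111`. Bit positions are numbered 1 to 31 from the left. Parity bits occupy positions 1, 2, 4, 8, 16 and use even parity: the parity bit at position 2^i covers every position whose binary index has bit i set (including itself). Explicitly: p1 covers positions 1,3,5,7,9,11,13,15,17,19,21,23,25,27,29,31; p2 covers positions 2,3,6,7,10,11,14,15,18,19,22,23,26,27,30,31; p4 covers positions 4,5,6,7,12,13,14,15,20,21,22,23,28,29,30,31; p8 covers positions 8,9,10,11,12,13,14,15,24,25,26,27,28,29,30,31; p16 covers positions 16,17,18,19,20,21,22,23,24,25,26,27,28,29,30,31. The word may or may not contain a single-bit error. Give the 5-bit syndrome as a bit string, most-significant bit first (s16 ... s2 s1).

s1: b1⊕b3⊕b5⊕b7⊕b9⊕b11⊕b13⊕b15⊕b17⊕b19⊕b21⊕b23⊕b25⊕b27⊕b29⊕b31 = 1⊕1⊕0⊕0⊕0⊕0⊕0⊕0⊕0⊕0⊕1⊕1⊕1⊕1⊕1⊕1 = 0
s2: b2⊕b3⊕b6⊕b7⊕b10⊕b11⊕b14⊕b15⊕b18⊕b19⊕b22⊕b23⊕b26⊕b27⊕b30⊕b31 = 1⊕1⊕0⊕0⊕0⊕0⊕0⊕0⊕1⊕0⊕0⊕1⊕1⊕1⊕1⊕1 = 0
s4: b4⊕b5⊕b6⊕b7⊕b12⊕b13⊕b14⊕b15⊕b20⊕b21⊕b22⊕b23⊕b28⊕b29⊕b30⊕b31 = 0⊕0⊕0⊕0⊕1⊕0⊕0⊕0⊕1⊕1⊕0⊕1⊕1⊕1⊕1⊕1 = 0
s8: b8⊕b9⊕b10⊕b11⊕b12⊕b13⊕b14⊕b15⊕b24⊕b25⊕b26⊕b27⊕b28⊕b29⊕b30⊕b31 = 0⊕0⊕0⊕0⊕1⊕0⊕0⊕0⊕0⊕1⊕1⊕1⊕1⊕1⊕1⊕1 = 0
s16: b16⊕b17⊕b18⊕b19⊕b20⊕b21⊕b22⊕b23⊕b24⊕b25⊕b26⊕b27⊕b28⊕b29⊕b30⊕b31 = 1⊕0⊕1⊕0⊕1⊕1⊕0⊕1⊕0⊕1⊕1⊕1⊕1⊕1⊕1⊕1 = 0
Syndrome (s16...s1) = 00000 → position 0 (no error).

00000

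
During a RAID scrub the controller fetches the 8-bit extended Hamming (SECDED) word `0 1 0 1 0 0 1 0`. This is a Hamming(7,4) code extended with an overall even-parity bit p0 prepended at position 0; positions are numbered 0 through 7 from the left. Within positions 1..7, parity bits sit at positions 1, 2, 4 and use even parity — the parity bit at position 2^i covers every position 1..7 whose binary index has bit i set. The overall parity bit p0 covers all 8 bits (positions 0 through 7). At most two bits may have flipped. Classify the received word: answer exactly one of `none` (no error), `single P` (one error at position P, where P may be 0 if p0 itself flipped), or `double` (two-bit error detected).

single 4

s1: b1⊕b3⊕b5⊕b7 = 1⊕1⊕0⊕0 = 0
s2: b2⊕b3⊕b6⊕b7 = 0⊕1⊕1⊕0 = 0
s4: b4⊕b5⊕b6⊕b7 = 0⊕0⊕1⊕0 = 1
Syndrome (s4...s1) = 100 → position 4.
Overall parity (XOR of all 8 bits, including p0): 0⊕1⊕0⊕1⊕0⊕0⊕1⊕0 = 1
Overall=1, syndrome position=4 → single-bit error at position 4.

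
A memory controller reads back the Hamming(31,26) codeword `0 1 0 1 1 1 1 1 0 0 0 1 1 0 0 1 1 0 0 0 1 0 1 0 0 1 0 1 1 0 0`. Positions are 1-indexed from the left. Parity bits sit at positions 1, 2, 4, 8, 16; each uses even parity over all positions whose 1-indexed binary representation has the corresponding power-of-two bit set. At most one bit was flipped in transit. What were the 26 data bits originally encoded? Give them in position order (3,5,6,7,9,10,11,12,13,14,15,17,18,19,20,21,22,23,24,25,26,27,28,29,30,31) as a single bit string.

01110001100101010100101100

s1: b1⊕b3⊕b5⊕b7⊕b9⊕b11⊕b13⊕b15⊕b17⊕b19⊕b21⊕b23⊕b25⊕b27⊕b29⊕b31 = 0⊕0⊕1⊕1⊕0⊕0⊕1⊕0⊕1⊕0⊕1⊕1⊕0⊕0⊕1⊕0 = 1
s2: b2⊕b3⊕b6⊕b7⊕b10⊕b11⊕b14⊕b15⊕b18⊕b19⊕b22⊕b23⊕b26⊕b27⊕b30⊕b31 = 1⊕0⊕1⊕1⊕0⊕0⊕0⊕0⊕0⊕0⊕0⊕1⊕1⊕0⊕0⊕0 = 1
s4: b4⊕b5⊕b6⊕b7⊕b12⊕b13⊕b14⊕b15⊕b20⊕b21⊕b22⊕b23⊕b28⊕b29⊕b30⊕b31 = 1⊕1⊕1⊕1⊕1⊕1⊕0⊕0⊕0⊕1⊕0⊕1⊕1⊕1⊕0⊕0 = 0
s8: b8⊕b9⊕b10⊕b11⊕b12⊕b13⊕b14⊕b15⊕b24⊕b25⊕b26⊕b27⊕b28⊕b29⊕b30⊕b31 = 1⊕0⊕0⊕0⊕1⊕1⊕0⊕0⊕0⊕0⊕1⊕0⊕1⊕1⊕0⊕0 = 0
s16: b16⊕b17⊕b18⊕b19⊕b20⊕b21⊕b22⊕b23⊕b24⊕b25⊕b26⊕b27⊕b28⊕b29⊕b30⊕b31 = 1⊕1⊕0⊕0⊕0⊕1⊕0⊕1⊕0⊕0⊕1⊕0⊕1⊕1⊕0⊕0 = 1
Syndrome (s16...s1) = 10011 → position 19.
Flip bit 19: corrected codeword = 0101111100011001101010100101100
Data bits at positions 3,5,6,7,9,10,11,12,13,14,15,17,18,19,20,21,22,23,24,25,26,27,28,29,30,31: 01110001100101010100101100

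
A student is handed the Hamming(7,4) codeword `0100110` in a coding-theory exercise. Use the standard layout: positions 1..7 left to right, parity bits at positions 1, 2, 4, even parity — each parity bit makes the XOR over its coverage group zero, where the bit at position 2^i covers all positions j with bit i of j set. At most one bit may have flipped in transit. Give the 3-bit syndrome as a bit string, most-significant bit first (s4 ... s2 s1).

001

s1: b1⊕b3⊕b5⊕b7 = 0⊕0⊕1⊕0 = 1
s2: b2⊕b3⊕b6⊕b7 = 1⊕0⊕1⊕0 = 0
s4: b4⊕b5⊕b6⊕b7 = 0⊕1⊕1⊕0 = 0
Syndrome (s4...s1) = 001 → position 1.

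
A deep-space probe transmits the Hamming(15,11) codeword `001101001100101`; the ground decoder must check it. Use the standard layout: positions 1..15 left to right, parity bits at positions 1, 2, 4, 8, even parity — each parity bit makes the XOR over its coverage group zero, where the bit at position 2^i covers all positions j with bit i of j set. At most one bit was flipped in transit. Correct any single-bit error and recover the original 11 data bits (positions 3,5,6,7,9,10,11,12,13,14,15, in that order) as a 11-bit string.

s1: b1⊕b3⊕b5⊕b7⊕b9⊕b11⊕b13⊕b15 = 0⊕1⊕0⊕0⊕1⊕0⊕1⊕1 = 0
s2: b2⊕b3⊕b6⊕b7⊕b10⊕b11⊕b14⊕b15 = 0⊕1⊕1⊕0⊕1⊕0⊕0⊕1 = 0
s4: b4⊕b5⊕b6⊕b7⊕b12⊕b13⊕b14⊕b15 = 1⊕0⊕1⊕0⊕0⊕1⊕0⊕1 = 0
s8: b8⊕b9⊕b10⊕b11⊕b12⊕b13⊕b14⊕b15 = 0⊕1⊕1⊕0⊕0⊕1⊕0⊕1 = 0
Syndrome (s8...s1) = 0000 → position 0 (no error).
No correction needed.
Data bits at positions 3,5,6,7,9,10,11,12,13,14,15: 10101100101

10101100101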